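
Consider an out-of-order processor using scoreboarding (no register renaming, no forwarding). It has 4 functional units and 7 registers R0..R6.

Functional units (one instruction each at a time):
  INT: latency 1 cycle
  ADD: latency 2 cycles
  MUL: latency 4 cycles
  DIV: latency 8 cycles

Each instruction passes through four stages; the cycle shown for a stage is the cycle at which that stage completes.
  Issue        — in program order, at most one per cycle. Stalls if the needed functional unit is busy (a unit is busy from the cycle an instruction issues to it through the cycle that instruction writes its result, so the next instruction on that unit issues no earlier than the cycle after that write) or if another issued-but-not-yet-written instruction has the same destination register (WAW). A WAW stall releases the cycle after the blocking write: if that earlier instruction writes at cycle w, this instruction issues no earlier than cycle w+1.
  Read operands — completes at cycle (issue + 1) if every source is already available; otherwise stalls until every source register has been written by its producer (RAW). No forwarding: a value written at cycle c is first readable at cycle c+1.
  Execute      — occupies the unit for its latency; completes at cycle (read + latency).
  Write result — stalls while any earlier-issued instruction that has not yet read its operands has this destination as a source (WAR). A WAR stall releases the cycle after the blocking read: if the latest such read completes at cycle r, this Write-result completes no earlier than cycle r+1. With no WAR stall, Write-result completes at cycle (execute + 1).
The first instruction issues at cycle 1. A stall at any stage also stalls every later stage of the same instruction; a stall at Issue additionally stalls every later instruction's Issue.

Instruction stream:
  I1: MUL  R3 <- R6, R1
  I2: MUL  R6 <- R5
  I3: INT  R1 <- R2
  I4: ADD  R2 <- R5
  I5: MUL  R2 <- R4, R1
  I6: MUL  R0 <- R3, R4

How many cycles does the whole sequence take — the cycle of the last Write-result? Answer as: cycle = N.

cycle = 28

cycle 1: I1→MUL
cycle 2: I1 RO
cycle 6: I1 EX
cycle 7: I1 WR R3
cycle 8: I2→MUL
cycle 9: I2 RO · I3→INT
cycle 10: I3 RO · I4→ADD
cycle 11: I3 EX · I4 RO
cycle 12: I3 WR R1
cycle 13: I2 EX · I4 EX
cycle 14: I2 WR R6 · I4 WR R2
cycle 15: I5→MUL
cycle 16: I5 RO
cycle 20: I5 EX
cycle 21: I5 WR R2
cycle 22: I6→MUL
cycle 23: I6 RO
cycle 27: I6 EX
cycle 28: I6 WR R0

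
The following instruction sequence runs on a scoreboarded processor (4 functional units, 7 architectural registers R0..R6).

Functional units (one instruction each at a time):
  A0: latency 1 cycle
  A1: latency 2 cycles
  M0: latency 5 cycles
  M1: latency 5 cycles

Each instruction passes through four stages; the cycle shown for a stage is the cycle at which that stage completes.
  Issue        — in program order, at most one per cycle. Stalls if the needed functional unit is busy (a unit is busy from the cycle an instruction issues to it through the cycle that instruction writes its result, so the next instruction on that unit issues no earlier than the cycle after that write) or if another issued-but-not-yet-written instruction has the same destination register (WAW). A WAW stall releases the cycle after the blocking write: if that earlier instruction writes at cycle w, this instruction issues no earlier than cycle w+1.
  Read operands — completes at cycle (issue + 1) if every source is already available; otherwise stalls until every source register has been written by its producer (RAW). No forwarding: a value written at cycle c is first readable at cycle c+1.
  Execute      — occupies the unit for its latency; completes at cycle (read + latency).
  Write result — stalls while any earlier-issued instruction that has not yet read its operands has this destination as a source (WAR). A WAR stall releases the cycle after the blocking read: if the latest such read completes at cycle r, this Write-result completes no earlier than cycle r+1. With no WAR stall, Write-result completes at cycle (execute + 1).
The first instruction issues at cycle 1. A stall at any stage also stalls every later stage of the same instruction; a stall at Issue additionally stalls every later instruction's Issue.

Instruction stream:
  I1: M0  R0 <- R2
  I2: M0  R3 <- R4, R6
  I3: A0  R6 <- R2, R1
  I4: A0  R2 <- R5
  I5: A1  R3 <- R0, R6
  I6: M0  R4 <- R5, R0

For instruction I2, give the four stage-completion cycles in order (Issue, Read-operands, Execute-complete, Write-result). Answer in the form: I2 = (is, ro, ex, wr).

cycle 1: I1→M0
cycle 2: I1 RO
cycle 7: I1 EX
cycle 8: I1 WR R0
cycle 9: I2→M0
cycle 10: I2 RO, I3→A0
cycle 11: I3 RO
cycle 12: I3 EX
cycle 13: I3 WR R6
cycle 14: I4→A0
cycle 15: I2 EX, I4 RO
cycle 16: I2 WR R3, I4 EX
cycle 17: I4 WR R2, I5→A1
cycle 18: I5 RO, I6→M0
cycle 19: I6 RO
cycle 20: I5 EX
cycle 21: I5 WR R3
cycle 24: I6 EX
cycle 25: I6 WR R4

I2 = (9, 10, 15, 16)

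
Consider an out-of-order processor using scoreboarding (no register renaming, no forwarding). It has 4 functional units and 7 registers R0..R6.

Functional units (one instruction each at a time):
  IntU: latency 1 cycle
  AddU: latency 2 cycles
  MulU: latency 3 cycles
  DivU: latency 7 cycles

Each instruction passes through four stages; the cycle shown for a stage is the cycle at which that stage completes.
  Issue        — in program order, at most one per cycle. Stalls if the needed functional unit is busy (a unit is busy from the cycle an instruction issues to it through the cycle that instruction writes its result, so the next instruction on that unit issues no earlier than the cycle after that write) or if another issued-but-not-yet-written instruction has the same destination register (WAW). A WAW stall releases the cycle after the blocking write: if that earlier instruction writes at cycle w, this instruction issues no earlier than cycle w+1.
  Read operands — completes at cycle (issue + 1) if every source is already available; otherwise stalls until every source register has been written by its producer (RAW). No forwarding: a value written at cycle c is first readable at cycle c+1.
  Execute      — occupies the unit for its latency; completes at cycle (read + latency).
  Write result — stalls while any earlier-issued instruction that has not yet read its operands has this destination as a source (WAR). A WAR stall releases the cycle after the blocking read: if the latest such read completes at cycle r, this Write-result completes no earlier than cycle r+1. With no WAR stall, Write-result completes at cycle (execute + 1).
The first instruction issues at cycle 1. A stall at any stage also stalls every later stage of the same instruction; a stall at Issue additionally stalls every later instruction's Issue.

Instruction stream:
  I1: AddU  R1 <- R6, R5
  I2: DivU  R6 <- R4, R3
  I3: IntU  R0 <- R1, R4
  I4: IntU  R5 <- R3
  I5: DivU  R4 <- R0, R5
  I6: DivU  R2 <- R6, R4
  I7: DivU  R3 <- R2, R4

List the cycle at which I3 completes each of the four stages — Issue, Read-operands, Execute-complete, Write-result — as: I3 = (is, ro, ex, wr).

t=1  issue I1 (AddU)
t=2  I1 read-ops, issue I2 (DivU)
t=3  I2 read-ops, issue I3 (IntU)
t=4  I1 finished on AddU
t=5  I1→R1
t=6  I3 read-ops
t=7  I3 finished on IntU
t=8  I3→R0
t=9  issue I4 (IntU)
t=10  I2 finished on DivU, I4 read-ops
t=11  I2→R6, I4 finished on IntU
t=12  I4→R5, issue I5 (DivU)
t=13  I5 read-ops
t=20  I5 finished on DivU
t=21  I5→R4
t=22  issue I6 (DivU)
t=23  I6 read-ops
t=30  I6 finished on DivU
t=31  I6→R2
t=32  issue I7 (DivU)
t=33  I7 read-ops
t=40  I7 finished on DivU
t=41  I7→R3

I3 = (3, 6, 7, 8)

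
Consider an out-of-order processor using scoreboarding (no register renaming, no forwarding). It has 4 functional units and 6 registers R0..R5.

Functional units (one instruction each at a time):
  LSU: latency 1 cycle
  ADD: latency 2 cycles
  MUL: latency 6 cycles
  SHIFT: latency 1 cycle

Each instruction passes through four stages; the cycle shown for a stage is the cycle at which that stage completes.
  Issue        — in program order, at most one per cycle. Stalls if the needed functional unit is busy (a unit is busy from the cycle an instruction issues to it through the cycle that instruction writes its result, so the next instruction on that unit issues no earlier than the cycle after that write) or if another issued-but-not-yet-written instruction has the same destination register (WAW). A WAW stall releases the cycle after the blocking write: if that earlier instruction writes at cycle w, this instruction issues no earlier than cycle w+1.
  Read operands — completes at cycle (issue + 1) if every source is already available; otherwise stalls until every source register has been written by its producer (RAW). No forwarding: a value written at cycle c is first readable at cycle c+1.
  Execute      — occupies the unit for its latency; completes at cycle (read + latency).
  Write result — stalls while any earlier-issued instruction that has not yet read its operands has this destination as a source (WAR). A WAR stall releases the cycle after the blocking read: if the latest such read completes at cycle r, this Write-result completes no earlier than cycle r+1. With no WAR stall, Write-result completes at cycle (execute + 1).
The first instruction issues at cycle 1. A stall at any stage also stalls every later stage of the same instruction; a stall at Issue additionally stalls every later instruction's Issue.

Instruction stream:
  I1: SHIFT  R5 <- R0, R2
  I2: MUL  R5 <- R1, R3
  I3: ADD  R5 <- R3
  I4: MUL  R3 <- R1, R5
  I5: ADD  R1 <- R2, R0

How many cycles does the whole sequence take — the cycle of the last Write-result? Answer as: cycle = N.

cycle = 26

cycle 1: I1→SHIFT
cycle 2: I1 RO
cycle 3: I1 EX
cycle 4: I1 WR R5
cycle 5: I2→MUL
cycle 6: I2 RO
cycle 12: I2 EX
cycle 13: I2 WR R5
cycle 14: I3→ADD
cycle 15: I3 RO; I4→MUL
cycle 17: I3 EX
cycle 18: I3 WR R5
cycle 19: I4 RO; I5→ADD
cycle 20: I5 RO
cycle 22: I5 EX
cycle 23: I5 WR R1
cycle 25: I4 EX
cycle 26: I4 WR R3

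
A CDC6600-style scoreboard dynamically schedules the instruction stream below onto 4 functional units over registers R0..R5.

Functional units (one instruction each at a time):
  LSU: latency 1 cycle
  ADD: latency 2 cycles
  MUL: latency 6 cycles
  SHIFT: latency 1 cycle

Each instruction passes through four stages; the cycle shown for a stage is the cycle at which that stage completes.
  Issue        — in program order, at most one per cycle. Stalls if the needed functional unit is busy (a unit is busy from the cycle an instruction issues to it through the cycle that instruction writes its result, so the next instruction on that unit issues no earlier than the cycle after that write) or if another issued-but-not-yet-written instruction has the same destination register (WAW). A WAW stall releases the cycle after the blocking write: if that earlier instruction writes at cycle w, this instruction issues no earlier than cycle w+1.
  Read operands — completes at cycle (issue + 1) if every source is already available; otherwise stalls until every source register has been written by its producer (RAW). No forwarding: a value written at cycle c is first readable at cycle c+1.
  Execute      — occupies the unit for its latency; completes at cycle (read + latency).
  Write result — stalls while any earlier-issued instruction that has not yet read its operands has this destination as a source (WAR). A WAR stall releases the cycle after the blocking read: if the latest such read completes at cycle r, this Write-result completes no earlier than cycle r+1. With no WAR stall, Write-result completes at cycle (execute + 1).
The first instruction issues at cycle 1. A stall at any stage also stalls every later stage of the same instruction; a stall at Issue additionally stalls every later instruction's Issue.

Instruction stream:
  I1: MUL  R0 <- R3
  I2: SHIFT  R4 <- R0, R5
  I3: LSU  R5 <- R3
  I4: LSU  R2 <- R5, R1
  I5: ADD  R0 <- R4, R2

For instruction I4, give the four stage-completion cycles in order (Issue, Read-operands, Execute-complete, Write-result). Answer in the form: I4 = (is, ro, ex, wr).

I4 = (12, 13, 14, 15)

t=1  issue I1 (MUL)
t=2  I1 read-ops | issue I2 (SHIFT)
t=3  issue I3 (LSU)
t=4  I3 read-ops
t=5  I3 finished on LSU
t=8  I1 finished on MUL
t=9  I1→R0
t=10  I2 read-ops
t=11  I2 finished on SHIFT | I3→R5
t=12  I2→R4 | issue I4 (LSU)
t=13  I4 read-ops | issue I5 (ADD)
t=14  I4 finished on LSU
t=15  I4→R2
t=16  I5 read-ops
t=18  I5 finished on ADD
t=19  I5→R0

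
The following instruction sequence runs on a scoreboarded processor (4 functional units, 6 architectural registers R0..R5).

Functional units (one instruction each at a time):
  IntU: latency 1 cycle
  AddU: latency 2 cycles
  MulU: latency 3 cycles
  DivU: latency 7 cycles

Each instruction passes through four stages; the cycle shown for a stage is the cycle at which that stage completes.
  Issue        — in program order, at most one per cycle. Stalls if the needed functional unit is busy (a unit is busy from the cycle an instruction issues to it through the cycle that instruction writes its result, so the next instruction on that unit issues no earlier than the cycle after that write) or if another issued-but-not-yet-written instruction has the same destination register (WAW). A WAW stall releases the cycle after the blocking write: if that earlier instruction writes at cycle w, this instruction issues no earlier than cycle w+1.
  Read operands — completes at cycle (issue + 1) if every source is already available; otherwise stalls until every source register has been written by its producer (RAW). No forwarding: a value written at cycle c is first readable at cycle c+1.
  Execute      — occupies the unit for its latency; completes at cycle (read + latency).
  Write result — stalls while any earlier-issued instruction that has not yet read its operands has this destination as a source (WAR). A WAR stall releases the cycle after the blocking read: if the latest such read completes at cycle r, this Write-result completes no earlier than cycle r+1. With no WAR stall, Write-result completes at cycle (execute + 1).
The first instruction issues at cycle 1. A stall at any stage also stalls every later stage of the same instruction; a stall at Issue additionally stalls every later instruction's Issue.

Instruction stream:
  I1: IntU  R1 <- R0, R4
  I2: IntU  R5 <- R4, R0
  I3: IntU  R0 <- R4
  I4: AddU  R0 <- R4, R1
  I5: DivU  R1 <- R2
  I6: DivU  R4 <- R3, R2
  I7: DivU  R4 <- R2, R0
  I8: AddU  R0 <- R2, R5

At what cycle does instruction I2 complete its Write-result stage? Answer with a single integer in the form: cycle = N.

[1] issue I1 (IntU)
[2] I1 read-ops
[3] I1 finished on IntU
[4] I1→R1
[5] issue I2 (IntU)
[6] I2 read-ops
[7] I2 finished on IntU
[8] I2→R5
[9] issue I3 (IntU)
[10] I3 read-ops
[11] I3 finished on IntU
[12] I3→R0
[13] issue I4 (AddU)
[14] I4 read-ops · issue I5 (DivU)
[15] I5 read-ops
[16] I4 finished on AddU
[17] I4→R0
[22] I5 finished on DivU
[23] I5→R1
[24] issue I6 (DivU)
[25] I6 read-ops
[32] I6 finished on DivU
[33] I6→R4
[34] issue I7 (DivU)
[35] I7 read-ops · issue I8 (AddU)
[36] I8 read-ops
[38] I8 finished on AddU
[39] I8→R0
[42] I7 finished on DivU
[43] I7→R4

cycle = 8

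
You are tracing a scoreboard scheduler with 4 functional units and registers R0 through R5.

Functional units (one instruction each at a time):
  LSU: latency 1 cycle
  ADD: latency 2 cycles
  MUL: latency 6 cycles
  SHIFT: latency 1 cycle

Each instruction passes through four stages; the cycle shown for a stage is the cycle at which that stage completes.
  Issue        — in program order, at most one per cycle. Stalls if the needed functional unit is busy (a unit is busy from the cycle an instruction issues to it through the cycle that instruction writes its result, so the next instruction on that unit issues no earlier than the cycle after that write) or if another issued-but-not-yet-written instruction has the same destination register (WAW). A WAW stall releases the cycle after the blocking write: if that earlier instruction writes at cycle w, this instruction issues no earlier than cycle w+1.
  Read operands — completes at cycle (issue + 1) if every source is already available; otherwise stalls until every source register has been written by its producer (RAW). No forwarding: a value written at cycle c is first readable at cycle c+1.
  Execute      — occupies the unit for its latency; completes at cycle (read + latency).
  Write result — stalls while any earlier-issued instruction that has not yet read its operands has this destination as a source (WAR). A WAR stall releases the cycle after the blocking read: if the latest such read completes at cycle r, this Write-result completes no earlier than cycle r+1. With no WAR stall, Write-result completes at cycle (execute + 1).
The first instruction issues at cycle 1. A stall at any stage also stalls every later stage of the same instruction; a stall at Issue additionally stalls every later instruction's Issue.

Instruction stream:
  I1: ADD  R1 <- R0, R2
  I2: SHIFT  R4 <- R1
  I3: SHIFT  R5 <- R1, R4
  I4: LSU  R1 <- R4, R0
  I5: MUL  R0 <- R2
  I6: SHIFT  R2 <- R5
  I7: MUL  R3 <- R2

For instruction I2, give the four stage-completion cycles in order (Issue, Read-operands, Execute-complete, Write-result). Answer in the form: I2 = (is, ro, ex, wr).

[1] I1 dispatched to ADD
[2] I1 operands ready · I2 dispatched to SHIFT
[4] I1 complete
[5] R1←I1
[6] I2 operands ready
[7] I2 complete
[8] R4←I2
[9] I3 dispatched to SHIFT
[10] I3 operands ready · I4 dispatched to LSU
[11] I3 complete · I4 operands ready · I5 dispatched to MUL
[12] R5←I3 · I4 complete · I5 operands ready
[13] R1←I4 · I6 dispatched to SHIFT
[14] I6 operands ready
[15] I6 complete
[16] R2←I6
[18] I5 complete
[19] R0←I5
[20] I7 dispatched to MUL
[21] I7 operands ready
[27] I7 complete
[28] R3←I7

I2 = (2, 6, 7, 8)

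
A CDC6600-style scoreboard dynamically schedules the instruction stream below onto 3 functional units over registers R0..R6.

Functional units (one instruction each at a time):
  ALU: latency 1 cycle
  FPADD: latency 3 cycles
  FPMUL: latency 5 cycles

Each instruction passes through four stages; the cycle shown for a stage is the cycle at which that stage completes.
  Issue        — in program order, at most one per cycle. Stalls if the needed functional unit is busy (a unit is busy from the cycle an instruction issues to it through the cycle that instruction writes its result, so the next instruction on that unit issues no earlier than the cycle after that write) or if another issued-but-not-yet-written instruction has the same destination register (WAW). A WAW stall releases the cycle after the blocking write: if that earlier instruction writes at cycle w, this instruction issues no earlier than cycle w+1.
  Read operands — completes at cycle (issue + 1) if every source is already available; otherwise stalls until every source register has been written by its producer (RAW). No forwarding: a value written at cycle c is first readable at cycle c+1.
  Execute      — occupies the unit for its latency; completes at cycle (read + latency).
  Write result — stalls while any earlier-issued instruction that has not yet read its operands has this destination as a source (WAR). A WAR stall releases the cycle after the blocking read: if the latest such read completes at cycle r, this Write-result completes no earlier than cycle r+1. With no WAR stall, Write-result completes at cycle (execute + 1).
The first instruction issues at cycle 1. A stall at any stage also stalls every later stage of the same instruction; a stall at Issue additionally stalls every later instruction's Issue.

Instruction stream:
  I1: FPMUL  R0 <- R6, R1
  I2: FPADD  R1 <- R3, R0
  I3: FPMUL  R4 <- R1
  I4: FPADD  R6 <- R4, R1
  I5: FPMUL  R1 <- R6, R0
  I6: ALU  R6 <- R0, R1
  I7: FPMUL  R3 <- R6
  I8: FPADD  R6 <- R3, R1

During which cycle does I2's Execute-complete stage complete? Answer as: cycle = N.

t=1  I1→FPMUL
t=2  I1 RO; I2→FPADD
t=7  I1 EX
t=8  I1 WR R0
t=9  I2 RO; I3→FPMUL
t=12  I2 EX
t=13  I2 WR R1
t=14  I3 RO; I4→FPADD
t=19  I3 EX
t=20  I3 WR R4
t=21  I4 RO; I5→FPMUL
t=24  I4 EX
t=25  I4 WR R6
t=26  I5 RO; I6→ALU
t=31  I5 EX
t=32  I5 WR R1
t=33  I6 RO; I7→FPMUL
t=34  I6 EX
t=35  I6 WR R6
t=36  I7 RO; I8→FPADD
t=41  I7 EX
t=42  I7 WR R3
t=43  I8 RO
t=46  I8 EX
t=47  I8 WR R6

cycle = 12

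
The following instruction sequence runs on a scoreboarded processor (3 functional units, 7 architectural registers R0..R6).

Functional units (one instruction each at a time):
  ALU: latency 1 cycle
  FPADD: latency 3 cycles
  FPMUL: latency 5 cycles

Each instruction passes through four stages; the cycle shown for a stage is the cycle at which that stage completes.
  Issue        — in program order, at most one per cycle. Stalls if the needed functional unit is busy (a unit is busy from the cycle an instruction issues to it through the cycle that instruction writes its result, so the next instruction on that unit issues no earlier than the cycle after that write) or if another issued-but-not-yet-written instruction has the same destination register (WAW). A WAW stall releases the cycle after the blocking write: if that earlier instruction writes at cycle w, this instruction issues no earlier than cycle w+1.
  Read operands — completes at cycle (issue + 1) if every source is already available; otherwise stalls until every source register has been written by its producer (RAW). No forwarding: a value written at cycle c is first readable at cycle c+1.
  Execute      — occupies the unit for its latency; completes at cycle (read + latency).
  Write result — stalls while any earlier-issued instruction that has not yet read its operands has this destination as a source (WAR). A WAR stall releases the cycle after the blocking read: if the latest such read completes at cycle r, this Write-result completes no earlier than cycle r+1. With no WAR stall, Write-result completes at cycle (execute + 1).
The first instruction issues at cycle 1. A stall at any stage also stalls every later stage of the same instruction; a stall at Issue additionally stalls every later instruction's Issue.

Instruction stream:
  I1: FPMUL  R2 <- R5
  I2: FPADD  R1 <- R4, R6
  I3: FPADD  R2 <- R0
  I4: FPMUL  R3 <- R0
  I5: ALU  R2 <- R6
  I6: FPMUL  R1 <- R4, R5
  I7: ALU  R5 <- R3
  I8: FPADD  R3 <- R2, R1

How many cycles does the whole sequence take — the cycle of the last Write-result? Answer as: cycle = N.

[I1] 1/2/7/8
[I2] 2/3/6/7
[I3] 9/10/13/14  (WAW R2: wait I1 write@8)
[I4] 10/11/16/17
[I5] 15/16/17/18  (WAW R2: wait I3 write@14)
[I6] 18/19/24/25  (struct: FPMUL busy until I4 writes@17)
[I7] 19/20/21/22
[I8] 20/26/29/30  (RAW R1: wait I6 write@25)

cycle = 30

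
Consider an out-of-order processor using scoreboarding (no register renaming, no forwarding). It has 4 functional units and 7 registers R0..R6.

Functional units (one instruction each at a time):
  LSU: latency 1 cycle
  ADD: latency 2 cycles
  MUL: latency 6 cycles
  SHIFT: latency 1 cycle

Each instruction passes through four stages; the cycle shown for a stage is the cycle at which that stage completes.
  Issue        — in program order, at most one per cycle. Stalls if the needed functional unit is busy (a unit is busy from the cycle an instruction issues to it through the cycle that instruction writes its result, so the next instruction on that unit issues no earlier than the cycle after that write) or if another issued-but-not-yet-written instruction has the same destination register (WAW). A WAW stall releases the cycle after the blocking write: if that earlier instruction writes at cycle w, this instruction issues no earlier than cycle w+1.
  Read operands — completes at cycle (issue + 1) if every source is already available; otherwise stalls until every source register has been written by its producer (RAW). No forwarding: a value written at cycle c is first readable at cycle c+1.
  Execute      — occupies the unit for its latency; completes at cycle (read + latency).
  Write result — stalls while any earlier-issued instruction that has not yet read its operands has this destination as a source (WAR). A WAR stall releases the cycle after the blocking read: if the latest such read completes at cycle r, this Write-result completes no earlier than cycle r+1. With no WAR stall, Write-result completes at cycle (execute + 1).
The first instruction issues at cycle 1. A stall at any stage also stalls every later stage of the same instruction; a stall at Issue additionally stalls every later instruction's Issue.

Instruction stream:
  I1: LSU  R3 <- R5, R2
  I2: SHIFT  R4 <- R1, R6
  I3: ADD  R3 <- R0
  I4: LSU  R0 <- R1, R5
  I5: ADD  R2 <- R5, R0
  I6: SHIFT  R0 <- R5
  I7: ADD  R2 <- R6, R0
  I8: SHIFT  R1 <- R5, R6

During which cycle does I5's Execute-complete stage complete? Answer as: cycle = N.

cycle = 13

[1] I1 dispatched to LSU
[2] I1 operands ready, I2 dispatched to SHIFT
[3] I1 complete, I2 operands ready
[4] R3←I1, I2 complete
[5] R4←I2, I3 dispatched to ADD
[6] I3 operands ready, I4 dispatched to LSU
[7] I4 operands ready
[8] I3 complete, I4 complete
[9] R3←I3, R0←I4
[10] I5 dispatched to ADD
[11] I5 operands ready, I6 dispatched to SHIFT
[12] I6 operands ready
[13] I5 complete, I6 complete
[14] R2←I5, R0←I6
[15] I7 dispatched to ADD
[16] I7 operands ready, I8 dispatched to SHIFT
[17] I8 operands ready
[18] I7 complete, I8 complete
[19] R2←I7, R1←I8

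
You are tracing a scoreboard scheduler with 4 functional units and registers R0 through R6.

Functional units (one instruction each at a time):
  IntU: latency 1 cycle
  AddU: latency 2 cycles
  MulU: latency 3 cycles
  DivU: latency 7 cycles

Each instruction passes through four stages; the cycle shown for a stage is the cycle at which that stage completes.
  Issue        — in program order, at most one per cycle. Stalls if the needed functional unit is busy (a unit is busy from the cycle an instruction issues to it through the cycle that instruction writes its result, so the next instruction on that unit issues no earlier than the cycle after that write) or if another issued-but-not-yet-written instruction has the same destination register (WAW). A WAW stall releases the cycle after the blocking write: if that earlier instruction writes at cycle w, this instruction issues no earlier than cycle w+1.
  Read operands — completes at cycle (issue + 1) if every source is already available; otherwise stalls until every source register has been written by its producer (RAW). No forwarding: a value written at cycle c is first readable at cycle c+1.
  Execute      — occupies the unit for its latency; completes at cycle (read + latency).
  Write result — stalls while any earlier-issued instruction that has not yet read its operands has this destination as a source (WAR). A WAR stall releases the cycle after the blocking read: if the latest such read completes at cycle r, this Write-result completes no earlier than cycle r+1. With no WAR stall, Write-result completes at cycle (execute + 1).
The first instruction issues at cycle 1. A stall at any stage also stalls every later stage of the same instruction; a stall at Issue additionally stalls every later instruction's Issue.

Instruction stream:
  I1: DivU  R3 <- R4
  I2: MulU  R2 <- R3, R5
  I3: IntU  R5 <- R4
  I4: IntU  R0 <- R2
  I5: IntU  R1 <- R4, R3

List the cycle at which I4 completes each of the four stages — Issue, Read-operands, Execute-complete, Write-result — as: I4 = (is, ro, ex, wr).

I4 = (13, 16, 17, 18)

[1] I1 dispatched to DivU
[2] I1 operands ready, I2 dispatched to MulU
[3] I3 dispatched to IntU
[4] I3 operands ready
[5] I3 complete
[9] I1 complete
[10] R3←I1
[11] I2 operands ready
[12] R5←I3
[13] I4 dispatched to IntU
[14] I2 complete
[15] R2←I2
[16] I4 operands ready
[17] I4 complete
[18] R0←I4
[19] I5 dispatched to IntU
[20] I5 operands ready
[21] I5 complete
[22] R1←I5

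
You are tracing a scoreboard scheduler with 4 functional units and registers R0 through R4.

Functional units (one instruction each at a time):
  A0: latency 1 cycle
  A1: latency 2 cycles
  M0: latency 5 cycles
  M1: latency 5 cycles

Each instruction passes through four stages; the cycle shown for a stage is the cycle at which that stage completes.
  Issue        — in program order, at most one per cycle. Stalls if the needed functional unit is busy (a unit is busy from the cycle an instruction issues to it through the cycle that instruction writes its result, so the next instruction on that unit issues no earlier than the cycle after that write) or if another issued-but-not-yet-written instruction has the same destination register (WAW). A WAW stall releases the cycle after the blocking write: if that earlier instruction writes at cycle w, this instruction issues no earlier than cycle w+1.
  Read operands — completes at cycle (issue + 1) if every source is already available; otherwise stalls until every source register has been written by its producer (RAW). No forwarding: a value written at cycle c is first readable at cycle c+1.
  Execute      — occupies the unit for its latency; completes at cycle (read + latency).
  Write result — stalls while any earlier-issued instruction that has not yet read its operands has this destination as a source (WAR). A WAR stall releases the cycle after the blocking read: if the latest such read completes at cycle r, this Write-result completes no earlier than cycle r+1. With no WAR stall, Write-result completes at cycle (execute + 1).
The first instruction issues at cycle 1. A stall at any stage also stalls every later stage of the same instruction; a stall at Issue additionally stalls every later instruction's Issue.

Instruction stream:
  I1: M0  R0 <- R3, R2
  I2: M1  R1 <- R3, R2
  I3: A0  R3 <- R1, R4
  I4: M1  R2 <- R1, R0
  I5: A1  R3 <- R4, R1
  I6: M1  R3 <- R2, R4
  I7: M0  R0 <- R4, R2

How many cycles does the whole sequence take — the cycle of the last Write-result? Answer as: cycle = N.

cycle = 26

I1 -> (1, 2, 7, 8)
I2 -> (2, 3, 8, 9)
I3 -> (3, 10, 11, 12)  // RAW R1: wait I2 write@9
I4 -> (10, 11, 16, 17)  // struct: M1 busy until I2 writes@9
I5 -> (13, 14, 16, 17)  // WAW R3: wait I3 write@12
I6 -> (18, 19, 24, 25)  // WAW R3: wait I5 write@17
I7 -> (19, 20, 25, 26)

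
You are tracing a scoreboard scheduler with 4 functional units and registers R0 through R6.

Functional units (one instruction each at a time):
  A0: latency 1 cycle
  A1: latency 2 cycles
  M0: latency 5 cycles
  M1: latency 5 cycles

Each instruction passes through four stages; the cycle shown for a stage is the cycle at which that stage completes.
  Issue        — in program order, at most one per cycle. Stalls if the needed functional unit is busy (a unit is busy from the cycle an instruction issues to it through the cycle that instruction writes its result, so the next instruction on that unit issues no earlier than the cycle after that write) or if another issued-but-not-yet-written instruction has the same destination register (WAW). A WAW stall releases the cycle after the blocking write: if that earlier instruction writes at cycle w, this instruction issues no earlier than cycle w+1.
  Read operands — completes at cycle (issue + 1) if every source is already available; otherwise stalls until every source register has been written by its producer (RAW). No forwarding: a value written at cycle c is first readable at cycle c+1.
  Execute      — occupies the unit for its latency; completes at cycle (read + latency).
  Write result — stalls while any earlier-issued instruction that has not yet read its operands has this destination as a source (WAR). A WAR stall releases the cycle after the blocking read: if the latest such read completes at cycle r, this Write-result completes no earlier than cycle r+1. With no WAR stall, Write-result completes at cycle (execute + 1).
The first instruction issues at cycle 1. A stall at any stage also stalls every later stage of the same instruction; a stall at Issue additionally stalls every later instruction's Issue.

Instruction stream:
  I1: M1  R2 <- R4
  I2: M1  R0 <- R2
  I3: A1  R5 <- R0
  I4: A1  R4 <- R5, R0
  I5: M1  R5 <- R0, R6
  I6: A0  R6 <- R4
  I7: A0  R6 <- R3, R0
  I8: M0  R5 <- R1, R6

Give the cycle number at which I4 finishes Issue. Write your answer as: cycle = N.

cycle = 21

I1  is:1  ro:2  ex:7  wr:8
I2  is:9  ro:10  ex:15  wr:16  — struct: M1 busy until I1 writes@8
I3  is:10  ro:17  ex:19  wr:20  — RAW R0: wait I2 write@16
I4  is:21  ro:22  ex:24  wr:25  — struct: A1 busy until I3 writes@20
I5  is:22  ro:23  ex:28  wr:29
I6  is:23  ro:26  ex:27  wr:28  — RAW R4: wait I4 write@25
I7  is:29  ro:30  ex:31  wr:32  — struct: A0 busy until I6 writes@28
I8  is:30  ro:33  ex:38  wr:39  — RAW R6: wait I7 write@32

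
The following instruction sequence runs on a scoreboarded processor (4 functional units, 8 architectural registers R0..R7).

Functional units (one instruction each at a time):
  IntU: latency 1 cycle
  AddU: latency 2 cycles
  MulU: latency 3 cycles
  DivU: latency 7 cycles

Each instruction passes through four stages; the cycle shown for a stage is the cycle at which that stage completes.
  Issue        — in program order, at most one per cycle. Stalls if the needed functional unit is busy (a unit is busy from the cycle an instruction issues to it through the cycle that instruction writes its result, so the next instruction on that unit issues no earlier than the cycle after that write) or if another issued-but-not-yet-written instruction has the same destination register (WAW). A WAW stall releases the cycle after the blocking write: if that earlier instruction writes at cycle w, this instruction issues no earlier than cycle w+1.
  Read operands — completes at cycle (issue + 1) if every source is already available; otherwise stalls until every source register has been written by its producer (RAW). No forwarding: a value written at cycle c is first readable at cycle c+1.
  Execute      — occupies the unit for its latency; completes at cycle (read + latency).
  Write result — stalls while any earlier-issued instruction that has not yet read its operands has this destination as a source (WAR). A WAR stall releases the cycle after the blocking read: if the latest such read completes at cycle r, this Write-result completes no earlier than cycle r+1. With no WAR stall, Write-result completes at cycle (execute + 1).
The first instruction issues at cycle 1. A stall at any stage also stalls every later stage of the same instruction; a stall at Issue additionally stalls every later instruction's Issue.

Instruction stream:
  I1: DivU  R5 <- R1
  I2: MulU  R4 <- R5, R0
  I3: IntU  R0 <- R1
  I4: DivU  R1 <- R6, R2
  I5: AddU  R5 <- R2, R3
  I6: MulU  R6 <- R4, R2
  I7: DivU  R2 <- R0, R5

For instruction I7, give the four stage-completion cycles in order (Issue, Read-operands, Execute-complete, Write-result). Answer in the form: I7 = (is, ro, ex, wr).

[I1] 1/2/9/10
[I2] 2/11/14/15  (RAW R5: wait I1 write@10)
[I3] 3/4/5/12  (WAR R0: wait I2 read@11)
[I4] 11/12/19/20  (struct: DivU busy until I1 writes@10)
[I5] 12/13/15/16
[I6] 16/17/20/21  (struct: MulU busy until I2 writes@15)
[I7] 21/22/29/30  (struct: DivU busy until I4 writes@20)

I7 = (21, 22, 29, 30)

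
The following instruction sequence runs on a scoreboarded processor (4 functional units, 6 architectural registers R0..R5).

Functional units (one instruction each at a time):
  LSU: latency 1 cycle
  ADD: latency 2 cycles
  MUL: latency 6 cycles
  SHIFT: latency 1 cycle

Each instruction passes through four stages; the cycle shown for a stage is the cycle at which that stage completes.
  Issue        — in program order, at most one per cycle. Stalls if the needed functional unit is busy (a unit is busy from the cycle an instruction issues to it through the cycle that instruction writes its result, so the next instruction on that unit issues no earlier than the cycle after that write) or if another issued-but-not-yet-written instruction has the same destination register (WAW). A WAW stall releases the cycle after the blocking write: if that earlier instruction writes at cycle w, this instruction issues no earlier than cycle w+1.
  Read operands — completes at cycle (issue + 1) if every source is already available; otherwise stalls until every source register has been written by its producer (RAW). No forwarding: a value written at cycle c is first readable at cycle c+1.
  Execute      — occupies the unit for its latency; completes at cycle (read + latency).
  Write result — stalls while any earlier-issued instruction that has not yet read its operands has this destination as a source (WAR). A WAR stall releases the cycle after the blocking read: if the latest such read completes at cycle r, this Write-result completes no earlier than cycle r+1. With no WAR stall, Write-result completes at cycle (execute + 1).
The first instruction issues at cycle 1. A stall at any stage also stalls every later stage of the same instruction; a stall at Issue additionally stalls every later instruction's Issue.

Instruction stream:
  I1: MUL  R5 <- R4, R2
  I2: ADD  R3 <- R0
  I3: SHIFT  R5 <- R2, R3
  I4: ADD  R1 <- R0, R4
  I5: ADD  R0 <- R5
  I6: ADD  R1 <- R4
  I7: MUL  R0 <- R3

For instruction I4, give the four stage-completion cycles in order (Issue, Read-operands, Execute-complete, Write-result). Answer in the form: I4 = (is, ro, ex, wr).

I4 = (11, 12, 14, 15)

c1: I1→MUL
c2: I1 RO, I2→ADD
c3: I2 RO
c5: I2 EX
c6: I2 WR R3
c8: I1 EX
c9: I1 WR R5
c10: I3→SHIFT
c11: I3 RO, I4→ADD
c12: I3 EX, I4 RO
c13: I3 WR R5
c14: I4 EX
c15: I4 WR R1
c16: I5→ADD
c17: I5 RO
c19: I5 EX
c20: I5 WR R0
c21: I6→ADD
c22: I6 RO, I7→MUL
c23: I7 RO
c24: I6 EX
c25: I6 WR R1
c29: I7 EX
c30: I7 WR R0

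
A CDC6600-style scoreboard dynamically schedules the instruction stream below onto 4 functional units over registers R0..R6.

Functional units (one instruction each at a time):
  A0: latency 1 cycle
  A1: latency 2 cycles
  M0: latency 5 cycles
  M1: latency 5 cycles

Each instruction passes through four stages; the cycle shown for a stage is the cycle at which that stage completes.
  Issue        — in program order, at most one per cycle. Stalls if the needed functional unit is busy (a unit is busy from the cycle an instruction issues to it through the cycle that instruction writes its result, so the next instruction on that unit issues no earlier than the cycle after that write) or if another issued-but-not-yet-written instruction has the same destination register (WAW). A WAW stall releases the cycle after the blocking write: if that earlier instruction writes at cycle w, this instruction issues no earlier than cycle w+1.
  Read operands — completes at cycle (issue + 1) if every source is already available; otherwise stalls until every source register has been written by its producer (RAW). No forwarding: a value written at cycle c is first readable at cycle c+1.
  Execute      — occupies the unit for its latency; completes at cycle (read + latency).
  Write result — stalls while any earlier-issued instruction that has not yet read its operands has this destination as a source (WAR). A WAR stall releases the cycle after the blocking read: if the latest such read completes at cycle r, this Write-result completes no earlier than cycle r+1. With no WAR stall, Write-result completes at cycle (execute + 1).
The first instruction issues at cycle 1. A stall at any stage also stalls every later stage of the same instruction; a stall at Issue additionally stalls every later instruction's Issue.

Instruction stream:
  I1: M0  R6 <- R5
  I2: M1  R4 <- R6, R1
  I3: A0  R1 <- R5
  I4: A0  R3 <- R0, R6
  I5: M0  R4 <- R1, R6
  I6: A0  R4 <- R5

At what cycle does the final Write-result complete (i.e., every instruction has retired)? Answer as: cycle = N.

  I1 | 1 | 2 | 7 | 8
  I2 | 2 | 9 | 14 | 15   RAW R6: wait I1 write@8
  I3 | 3 | 4 | 5 | 10   WAR R1: wait I2 read@9
  I4 | 11 | 12 | 13 | 14   struct: A0 busy until I3 writes@10
  I5 | 16 | 17 | 22 | 23   WAW R4: wait I2 write@15
  I6 | 24 | 25 | 26 | 27   WAW R4: wait I5 write@23

cycle = 27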